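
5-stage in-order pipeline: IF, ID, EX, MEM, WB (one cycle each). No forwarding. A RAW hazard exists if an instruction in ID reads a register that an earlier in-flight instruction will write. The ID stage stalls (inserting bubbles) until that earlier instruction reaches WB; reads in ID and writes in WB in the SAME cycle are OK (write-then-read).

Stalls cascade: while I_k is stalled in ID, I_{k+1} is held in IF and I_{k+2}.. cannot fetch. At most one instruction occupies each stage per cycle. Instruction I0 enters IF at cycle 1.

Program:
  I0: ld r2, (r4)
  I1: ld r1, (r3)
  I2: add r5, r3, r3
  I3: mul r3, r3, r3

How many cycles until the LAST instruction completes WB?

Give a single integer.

Answer: 8

Derivation:
I0 ld r2 <- r4: IF@1 ID@2 stall=0 (-) EX@3 MEM@4 WB@5
I1 ld r1 <- r3: IF@2 ID@3 stall=0 (-) EX@4 MEM@5 WB@6
I2 add r5 <- r3,r3: IF@3 ID@4 stall=0 (-) EX@5 MEM@6 WB@7
I3 mul r3 <- r3,r3: IF@4 ID@5 stall=0 (-) EX@6 MEM@7 WB@8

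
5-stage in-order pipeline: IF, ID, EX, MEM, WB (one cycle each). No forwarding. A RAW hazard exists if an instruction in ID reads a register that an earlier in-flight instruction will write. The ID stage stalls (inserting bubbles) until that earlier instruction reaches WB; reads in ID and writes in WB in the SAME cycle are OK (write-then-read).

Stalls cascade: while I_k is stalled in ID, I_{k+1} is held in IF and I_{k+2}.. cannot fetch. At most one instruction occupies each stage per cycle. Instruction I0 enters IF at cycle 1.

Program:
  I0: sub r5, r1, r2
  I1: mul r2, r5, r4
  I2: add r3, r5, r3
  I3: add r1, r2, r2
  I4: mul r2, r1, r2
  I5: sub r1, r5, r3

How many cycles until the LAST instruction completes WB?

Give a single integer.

Answer: 15

Derivation:
I0 sub r5 <- r1,r2: IF@1 ID@2 stall=0 (-) EX@3 MEM@4 WB@5
I1 mul r2 <- r5,r4: IF@2 ID@3 stall=2 (RAW on I0.r5 (WB@5)) EX@6 MEM@7 WB@8
I2 add r3 <- r5,r3: IF@3 ID@6 stall=0 (-) EX@7 MEM@8 WB@9
I3 add r1 <- r2,r2: IF@6 ID@7 stall=1 (RAW on I1.r2 (WB@8)) EX@9 MEM@10 WB@11
I4 mul r2 <- r1,r2: IF@7 ID@9 stall=2 (RAW on I3.r1 (WB@11)) EX@12 MEM@13 WB@14
I5 sub r1 <- r5,r3: IF@9 ID@12 stall=0 (-) EX@13 MEM@14 WB@15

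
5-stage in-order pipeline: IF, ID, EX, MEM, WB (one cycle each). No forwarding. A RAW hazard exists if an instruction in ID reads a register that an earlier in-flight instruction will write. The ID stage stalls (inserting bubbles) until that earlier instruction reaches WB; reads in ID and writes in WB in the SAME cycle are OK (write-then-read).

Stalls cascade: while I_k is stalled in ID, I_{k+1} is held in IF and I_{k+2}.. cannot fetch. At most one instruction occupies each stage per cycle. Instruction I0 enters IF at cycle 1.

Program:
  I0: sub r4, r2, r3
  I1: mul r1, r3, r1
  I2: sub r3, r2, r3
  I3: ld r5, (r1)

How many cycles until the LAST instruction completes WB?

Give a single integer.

I0 sub r4 <- r2,r3: IF@1 ID@2 stall=0 (-) EX@3 MEM@4 WB@5
I1 mul r1 <- r3,r1: IF@2 ID@3 stall=0 (-) EX@4 MEM@5 WB@6
I2 sub r3 <- r2,r3: IF@3 ID@4 stall=0 (-) EX@5 MEM@6 WB@7
I3 ld r5 <- r1: IF@4 ID@5 stall=1 (RAW on I1.r1 (WB@6)) EX@7 MEM@8 WB@9

Answer: 9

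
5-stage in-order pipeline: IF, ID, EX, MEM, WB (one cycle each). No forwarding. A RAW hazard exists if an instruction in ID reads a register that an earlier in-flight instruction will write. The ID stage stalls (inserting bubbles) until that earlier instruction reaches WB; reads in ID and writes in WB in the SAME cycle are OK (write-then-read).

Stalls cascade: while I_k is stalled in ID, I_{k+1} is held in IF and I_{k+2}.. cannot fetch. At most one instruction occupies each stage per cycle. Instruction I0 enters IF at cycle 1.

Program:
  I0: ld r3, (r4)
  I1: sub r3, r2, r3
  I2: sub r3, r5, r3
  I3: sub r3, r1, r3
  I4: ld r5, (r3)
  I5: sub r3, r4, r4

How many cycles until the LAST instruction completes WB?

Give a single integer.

I0 ld r3 <- r4: IF@1 ID@2 stall=0 (-) EX@3 MEM@4 WB@5
I1 sub r3 <- r2,r3: IF@2 ID@3 stall=2 (RAW on I0.r3 (WB@5)) EX@6 MEM@7 WB@8
I2 sub r3 <- r5,r3: IF@3 ID@6 stall=2 (RAW on I1.r3 (WB@8)) EX@9 MEM@10 WB@11
I3 sub r3 <- r1,r3: IF@6 ID@9 stall=2 (RAW on I2.r3 (WB@11)) EX@12 MEM@13 WB@14
I4 ld r5 <- r3: IF@9 ID@12 stall=2 (RAW on I3.r3 (WB@14)) EX@15 MEM@16 WB@17
I5 sub r3 <- r4,r4: IF@12 ID@15 stall=0 (-) EX@16 MEM@17 WB@18

Answer: 18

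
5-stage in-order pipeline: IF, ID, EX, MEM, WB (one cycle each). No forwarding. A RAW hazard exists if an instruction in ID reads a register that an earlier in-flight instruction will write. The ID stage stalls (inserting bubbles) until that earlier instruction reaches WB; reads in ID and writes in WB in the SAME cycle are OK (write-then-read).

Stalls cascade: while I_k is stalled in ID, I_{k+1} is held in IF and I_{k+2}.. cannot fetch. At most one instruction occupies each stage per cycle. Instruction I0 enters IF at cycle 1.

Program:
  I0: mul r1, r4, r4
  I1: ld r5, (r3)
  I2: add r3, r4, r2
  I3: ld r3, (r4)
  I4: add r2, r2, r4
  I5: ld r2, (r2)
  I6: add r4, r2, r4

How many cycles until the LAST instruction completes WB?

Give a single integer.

I0 mul r1 <- r4,r4: IF@1 ID@2 stall=0 (-) EX@3 MEM@4 WB@5
I1 ld r5 <- r3: IF@2 ID@3 stall=0 (-) EX@4 MEM@5 WB@6
I2 add r3 <- r4,r2: IF@3 ID@4 stall=0 (-) EX@5 MEM@6 WB@7
I3 ld r3 <- r4: IF@4 ID@5 stall=0 (-) EX@6 MEM@7 WB@8
I4 add r2 <- r2,r4: IF@5 ID@6 stall=0 (-) EX@7 MEM@8 WB@9
I5 ld r2 <- r2: IF@6 ID@7 stall=2 (RAW on I4.r2 (WB@9)) EX@10 MEM@11 WB@12
I6 add r4 <- r2,r4: IF@7 ID@10 stall=2 (RAW on I5.r2 (WB@12)) EX@13 MEM@14 WB@15

Answer: 15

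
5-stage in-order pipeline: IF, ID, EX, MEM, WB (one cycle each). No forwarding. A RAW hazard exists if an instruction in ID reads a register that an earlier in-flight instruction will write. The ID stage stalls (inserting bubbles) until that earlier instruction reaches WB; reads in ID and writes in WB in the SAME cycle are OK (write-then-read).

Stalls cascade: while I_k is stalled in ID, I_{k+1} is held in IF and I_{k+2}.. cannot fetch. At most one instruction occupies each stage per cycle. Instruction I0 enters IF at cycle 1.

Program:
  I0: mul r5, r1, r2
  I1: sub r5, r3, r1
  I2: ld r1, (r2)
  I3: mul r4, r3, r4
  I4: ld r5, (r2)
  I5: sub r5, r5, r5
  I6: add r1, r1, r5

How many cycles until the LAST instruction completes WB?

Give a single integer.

Answer: 15

Derivation:
I0 mul r5 <- r1,r2: IF@1 ID@2 stall=0 (-) EX@3 MEM@4 WB@5
I1 sub r5 <- r3,r1: IF@2 ID@3 stall=0 (-) EX@4 MEM@5 WB@6
I2 ld r1 <- r2: IF@3 ID@4 stall=0 (-) EX@5 MEM@6 WB@7
I3 mul r4 <- r3,r4: IF@4 ID@5 stall=0 (-) EX@6 MEM@7 WB@8
I4 ld r5 <- r2: IF@5 ID@6 stall=0 (-) EX@7 MEM@8 WB@9
I5 sub r5 <- r5,r5: IF@6 ID@7 stall=2 (RAW on I4.r5 (WB@9)) EX@10 MEM@11 WB@12
I6 add r1 <- r1,r5: IF@7 ID@10 stall=2 (RAW on I5.r5 (WB@12)) EX@13 MEM@14 WB@15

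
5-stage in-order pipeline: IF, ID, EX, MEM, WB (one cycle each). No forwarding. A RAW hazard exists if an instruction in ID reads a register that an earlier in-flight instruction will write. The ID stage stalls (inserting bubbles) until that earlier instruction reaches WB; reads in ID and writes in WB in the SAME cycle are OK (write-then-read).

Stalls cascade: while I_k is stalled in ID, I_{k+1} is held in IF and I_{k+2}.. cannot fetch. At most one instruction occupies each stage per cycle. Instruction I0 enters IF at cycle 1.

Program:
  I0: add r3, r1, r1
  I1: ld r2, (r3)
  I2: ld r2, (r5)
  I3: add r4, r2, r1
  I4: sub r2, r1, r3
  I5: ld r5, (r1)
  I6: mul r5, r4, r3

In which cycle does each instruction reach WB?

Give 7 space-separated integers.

Answer: 5 8 9 12 13 14 15

Derivation:
I0 add r3 <- r1,r1: IF@1 ID@2 stall=0 (-) EX@3 MEM@4 WB@5
I1 ld r2 <- r3: IF@2 ID@3 stall=2 (RAW on I0.r3 (WB@5)) EX@6 MEM@7 WB@8
I2 ld r2 <- r5: IF@3 ID@6 stall=0 (-) EX@7 MEM@8 WB@9
I3 add r4 <- r2,r1: IF@6 ID@7 stall=2 (RAW on I2.r2 (WB@9)) EX@10 MEM@11 WB@12
I4 sub r2 <- r1,r3: IF@7 ID@10 stall=0 (-) EX@11 MEM@12 WB@13
I5 ld r5 <- r1: IF@10 ID@11 stall=0 (-) EX@12 MEM@13 WB@14
I6 mul r5 <- r4,r3: IF@11 ID@12 stall=0 (-) EX@13 MEM@14 WB@15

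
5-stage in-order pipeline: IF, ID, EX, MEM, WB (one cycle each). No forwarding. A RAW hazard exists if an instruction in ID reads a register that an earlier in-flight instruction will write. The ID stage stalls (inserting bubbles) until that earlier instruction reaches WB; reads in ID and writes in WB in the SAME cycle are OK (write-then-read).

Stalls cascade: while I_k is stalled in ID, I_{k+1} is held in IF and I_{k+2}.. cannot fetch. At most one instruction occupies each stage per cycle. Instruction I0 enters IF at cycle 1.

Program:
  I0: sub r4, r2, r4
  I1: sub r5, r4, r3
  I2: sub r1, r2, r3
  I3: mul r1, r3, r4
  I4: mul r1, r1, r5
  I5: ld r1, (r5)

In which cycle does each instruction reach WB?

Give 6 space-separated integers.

I0 sub r4 <- r2,r4: IF@1 ID@2 stall=0 (-) EX@3 MEM@4 WB@5
I1 sub r5 <- r4,r3: IF@2 ID@3 stall=2 (RAW on I0.r4 (WB@5)) EX@6 MEM@7 WB@8
I2 sub r1 <- r2,r3: IF@3 ID@6 stall=0 (-) EX@7 MEM@8 WB@9
I3 mul r1 <- r3,r4: IF@6 ID@7 stall=0 (-) EX@8 MEM@9 WB@10
I4 mul r1 <- r1,r5: IF@7 ID@8 stall=2 (RAW on I3.r1 (WB@10)) EX@11 MEM@12 WB@13
I5 ld r1 <- r5: IF@8 ID@11 stall=0 (-) EX@12 MEM@13 WB@14

Answer: 5 8 9 10 13 14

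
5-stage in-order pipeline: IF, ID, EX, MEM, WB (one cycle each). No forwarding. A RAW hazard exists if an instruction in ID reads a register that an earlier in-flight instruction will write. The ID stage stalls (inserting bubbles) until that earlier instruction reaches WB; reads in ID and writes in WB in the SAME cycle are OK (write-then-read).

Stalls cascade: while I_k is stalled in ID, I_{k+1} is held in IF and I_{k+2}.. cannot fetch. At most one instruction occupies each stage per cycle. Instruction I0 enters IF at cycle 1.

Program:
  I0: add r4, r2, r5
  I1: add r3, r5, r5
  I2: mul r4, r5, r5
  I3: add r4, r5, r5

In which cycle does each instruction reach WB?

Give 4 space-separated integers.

I0 add r4 <- r2,r5: IF@1 ID@2 stall=0 (-) EX@3 MEM@4 WB@5
I1 add r3 <- r5,r5: IF@2 ID@3 stall=0 (-) EX@4 MEM@5 WB@6
I2 mul r4 <- r5,r5: IF@3 ID@4 stall=0 (-) EX@5 MEM@6 WB@7
I3 add r4 <- r5,r5: IF@4 ID@5 stall=0 (-) EX@6 MEM@7 WB@8

Answer: 5 6 7 8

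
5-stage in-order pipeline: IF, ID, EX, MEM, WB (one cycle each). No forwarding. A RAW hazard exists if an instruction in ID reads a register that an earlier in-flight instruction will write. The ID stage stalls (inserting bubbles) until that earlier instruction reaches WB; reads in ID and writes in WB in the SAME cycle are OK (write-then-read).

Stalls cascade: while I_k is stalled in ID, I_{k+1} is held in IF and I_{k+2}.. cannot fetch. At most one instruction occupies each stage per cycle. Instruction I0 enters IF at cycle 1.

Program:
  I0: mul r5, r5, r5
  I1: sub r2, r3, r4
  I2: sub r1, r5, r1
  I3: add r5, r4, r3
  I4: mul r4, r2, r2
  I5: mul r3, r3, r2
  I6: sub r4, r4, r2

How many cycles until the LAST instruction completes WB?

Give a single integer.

I0 mul r5 <- r5,r5: IF@1 ID@2 stall=0 (-) EX@3 MEM@4 WB@5
I1 sub r2 <- r3,r4: IF@2 ID@3 stall=0 (-) EX@4 MEM@5 WB@6
I2 sub r1 <- r5,r1: IF@3 ID@4 stall=1 (RAW on I0.r5 (WB@5)) EX@6 MEM@7 WB@8
I3 add r5 <- r4,r3: IF@4 ID@6 stall=0 (-) EX@7 MEM@8 WB@9
I4 mul r4 <- r2,r2: IF@6 ID@7 stall=0 (-) EX@8 MEM@9 WB@10
I5 mul r3 <- r3,r2: IF@7 ID@8 stall=0 (-) EX@9 MEM@10 WB@11
I6 sub r4 <- r4,r2: IF@8 ID@9 stall=1 (RAW on I4.r4 (WB@10)) EX@11 MEM@12 WB@13

Answer: 13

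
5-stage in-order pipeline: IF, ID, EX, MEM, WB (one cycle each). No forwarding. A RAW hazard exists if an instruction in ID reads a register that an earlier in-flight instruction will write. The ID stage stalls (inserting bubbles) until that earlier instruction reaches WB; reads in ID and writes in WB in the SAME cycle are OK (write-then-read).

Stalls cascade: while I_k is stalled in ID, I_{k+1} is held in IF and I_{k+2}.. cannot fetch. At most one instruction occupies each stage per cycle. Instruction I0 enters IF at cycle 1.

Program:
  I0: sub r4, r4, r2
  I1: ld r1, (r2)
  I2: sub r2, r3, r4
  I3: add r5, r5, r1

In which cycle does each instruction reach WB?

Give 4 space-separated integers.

I0 sub r4 <- r4,r2: IF@1 ID@2 stall=0 (-) EX@3 MEM@4 WB@5
I1 ld r1 <- r2: IF@2 ID@3 stall=0 (-) EX@4 MEM@5 WB@6
I2 sub r2 <- r3,r4: IF@3 ID@4 stall=1 (RAW on I0.r4 (WB@5)) EX@6 MEM@7 WB@8
I3 add r5 <- r5,r1: IF@4 ID@6 stall=0 (-) EX@7 MEM@8 WB@9

Answer: 5 6 8 9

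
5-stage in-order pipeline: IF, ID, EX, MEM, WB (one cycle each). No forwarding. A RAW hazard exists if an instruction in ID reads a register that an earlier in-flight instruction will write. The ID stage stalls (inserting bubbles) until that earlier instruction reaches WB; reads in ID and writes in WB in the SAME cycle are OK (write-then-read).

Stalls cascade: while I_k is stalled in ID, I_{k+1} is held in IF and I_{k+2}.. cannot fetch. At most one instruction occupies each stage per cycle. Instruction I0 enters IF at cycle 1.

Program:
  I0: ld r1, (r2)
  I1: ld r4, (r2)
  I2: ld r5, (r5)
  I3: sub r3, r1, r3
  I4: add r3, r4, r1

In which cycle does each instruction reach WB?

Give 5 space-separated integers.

Answer: 5 6 7 8 9

Derivation:
I0 ld r1 <- r2: IF@1 ID@2 stall=0 (-) EX@3 MEM@4 WB@5
I1 ld r4 <- r2: IF@2 ID@3 stall=0 (-) EX@4 MEM@5 WB@6
I2 ld r5 <- r5: IF@3 ID@4 stall=0 (-) EX@5 MEM@6 WB@7
I3 sub r3 <- r1,r3: IF@4 ID@5 stall=0 (-) EX@6 MEM@7 WB@8
I4 add r3 <- r4,r1: IF@5 ID@6 stall=0 (-) EX@7 MEM@8 WB@9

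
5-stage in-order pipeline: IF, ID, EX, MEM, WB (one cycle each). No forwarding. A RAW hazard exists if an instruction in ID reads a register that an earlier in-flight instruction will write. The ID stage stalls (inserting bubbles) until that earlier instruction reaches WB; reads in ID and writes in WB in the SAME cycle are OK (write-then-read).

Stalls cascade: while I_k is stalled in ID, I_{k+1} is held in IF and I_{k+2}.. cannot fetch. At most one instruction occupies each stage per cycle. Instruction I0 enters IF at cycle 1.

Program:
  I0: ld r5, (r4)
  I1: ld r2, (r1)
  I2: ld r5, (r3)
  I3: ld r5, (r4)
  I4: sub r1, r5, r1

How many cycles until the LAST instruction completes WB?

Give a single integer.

Answer: 11

Derivation:
I0 ld r5 <- r4: IF@1 ID@2 stall=0 (-) EX@3 MEM@4 WB@5
I1 ld r2 <- r1: IF@2 ID@3 stall=0 (-) EX@4 MEM@5 WB@6
I2 ld r5 <- r3: IF@3 ID@4 stall=0 (-) EX@5 MEM@6 WB@7
I3 ld r5 <- r4: IF@4 ID@5 stall=0 (-) EX@6 MEM@7 WB@8
I4 sub r1 <- r5,r1: IF@5 ID@6 stall=2 (RAW on I3.r5 (WB@8)) EX@9 MEM@10 WB@11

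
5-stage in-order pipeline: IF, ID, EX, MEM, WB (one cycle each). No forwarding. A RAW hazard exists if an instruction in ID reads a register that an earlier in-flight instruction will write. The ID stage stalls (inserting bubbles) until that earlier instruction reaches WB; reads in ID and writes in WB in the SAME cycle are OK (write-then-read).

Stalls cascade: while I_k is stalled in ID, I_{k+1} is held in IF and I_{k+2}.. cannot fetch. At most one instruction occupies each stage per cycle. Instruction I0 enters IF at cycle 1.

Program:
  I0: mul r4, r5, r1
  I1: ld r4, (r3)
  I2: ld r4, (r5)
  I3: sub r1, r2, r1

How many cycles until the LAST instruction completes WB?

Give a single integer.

I0 mul r4 <- r5,r1: IF@1 ID@2 stall=0 (-) EX@3 MEM@4 WB@5
I1 ld r4 <- r3: IF@2 ID@3 stall=0 (-) EX@4 MEM@5 WB@6
I2 ld r4 <- r5: IF@3 ID@4 stall=0 (-) EX@5 MEM@6 WB@7
I3 sub r1 <- r2,r1: IF@4 ID@5 stall=0 (-) EX@6 MEM@7 WB@8

Answer: 8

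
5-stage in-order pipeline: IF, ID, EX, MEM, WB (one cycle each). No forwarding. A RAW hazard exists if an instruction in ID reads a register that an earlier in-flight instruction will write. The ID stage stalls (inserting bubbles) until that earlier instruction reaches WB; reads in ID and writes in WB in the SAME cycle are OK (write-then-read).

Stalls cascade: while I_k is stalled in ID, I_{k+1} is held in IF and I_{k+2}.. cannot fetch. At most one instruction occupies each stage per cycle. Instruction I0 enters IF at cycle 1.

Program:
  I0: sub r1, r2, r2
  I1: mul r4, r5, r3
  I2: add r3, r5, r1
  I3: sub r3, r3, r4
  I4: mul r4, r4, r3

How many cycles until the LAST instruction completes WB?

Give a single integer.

Answer: 14

Derivation:
I0 sub r1 <- r2,r2: IF@1 ID@2 stall=0 (-) EX@3 MEM@4 WB@5
I1 mul r4 <- r5,r3: IF@2 ID@3 stall=0 (-) EX@4 MEM@5 WB@6
I2 add r3 <- r5,r1: IF@3 ID@4 stall=1 (RAW on I0.r1 (WB@5)) EX@6 MEM@7 WB@8
I3 sub r3 <- r3,r4: IF@4 ID@6 stall=2 (RAW on I2.r3 (WB@8)) EX@9 MEM@10 WB@11
I4 mul r4 <- r4,r3: IF@6 ID@9 stall=2 (RAW on I3.r3 (WB@11)) EX@12 MEM@13 WB@14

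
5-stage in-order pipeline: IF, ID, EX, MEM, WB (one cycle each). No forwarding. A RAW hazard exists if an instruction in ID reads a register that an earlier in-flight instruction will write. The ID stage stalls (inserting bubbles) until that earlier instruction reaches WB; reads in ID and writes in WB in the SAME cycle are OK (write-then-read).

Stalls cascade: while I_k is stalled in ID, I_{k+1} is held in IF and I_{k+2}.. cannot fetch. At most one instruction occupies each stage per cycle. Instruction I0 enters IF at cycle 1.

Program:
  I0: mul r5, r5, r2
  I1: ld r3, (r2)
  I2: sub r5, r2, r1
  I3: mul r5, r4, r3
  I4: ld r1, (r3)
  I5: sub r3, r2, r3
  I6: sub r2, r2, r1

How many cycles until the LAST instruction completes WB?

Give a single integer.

Answer: 13

Derivation:
I0 mul r5 <- r5,r2: IF@1 ID@2 stall=0 (-) EX@3 MEM@4 WB@5
I1 ld r3 <- r2: IF@2 ID@3 stall=0 (-) EX@4 MEM@5 WB@6
I2 sub r5 <- r2,r1: IF@3 ID@4 stall=0 (-) EX@5 MEM@6 WB@7
I3 mul r5 <- r4,r3: IF@4 ID@5 stall=1 (RAW on I1.r3 (WB@6)) EX@7 MEM@8 WB@9
I4 ld r1 <- r3: IF@5 ID@7 stall=0 (-) EX@8 MEM@9 WB@10
I5 sub r3 <- r2,r3: IF@7 ID@8 stall=0 (-) EX@9 MEM@10 WB@11
I6 sub r2 <- r2,r1: IF@8 ID@9 stall=1 (RAW on I4.r1 (WB@10)) EX@11 MEM@12 WB@13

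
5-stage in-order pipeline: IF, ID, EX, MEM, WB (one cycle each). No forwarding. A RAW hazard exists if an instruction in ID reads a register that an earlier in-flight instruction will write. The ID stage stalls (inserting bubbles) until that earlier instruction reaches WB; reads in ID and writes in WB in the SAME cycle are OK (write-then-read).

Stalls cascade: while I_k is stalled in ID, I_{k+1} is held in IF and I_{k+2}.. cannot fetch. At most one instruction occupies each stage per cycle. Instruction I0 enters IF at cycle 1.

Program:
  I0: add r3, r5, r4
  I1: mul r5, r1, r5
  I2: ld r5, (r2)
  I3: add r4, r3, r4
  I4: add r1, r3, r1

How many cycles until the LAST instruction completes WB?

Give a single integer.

I0 add r3 <- r5,r4: IF@1 ID@2 stall=0 (-) EX@3 MEM@4 WB@5
I1 mul r5 <- r1,r5: IF@2 ID@3 stall=0 (-) EX@4 MEM@5 WB@6
I2 ld r5 <- r2: IF@3 ID@4 stall=0 (-) EX@5 MEM@6 WB@7
I3 add r4 <- r3,r4: IF@4 ID@5 stall=0 (-) EX@6 MEM@7 WB@8
I4 add r1 <- r3,r1: IF@5 ID@6 stall=0 (-) EX@7 MEM@8 WB@9

Answer: 9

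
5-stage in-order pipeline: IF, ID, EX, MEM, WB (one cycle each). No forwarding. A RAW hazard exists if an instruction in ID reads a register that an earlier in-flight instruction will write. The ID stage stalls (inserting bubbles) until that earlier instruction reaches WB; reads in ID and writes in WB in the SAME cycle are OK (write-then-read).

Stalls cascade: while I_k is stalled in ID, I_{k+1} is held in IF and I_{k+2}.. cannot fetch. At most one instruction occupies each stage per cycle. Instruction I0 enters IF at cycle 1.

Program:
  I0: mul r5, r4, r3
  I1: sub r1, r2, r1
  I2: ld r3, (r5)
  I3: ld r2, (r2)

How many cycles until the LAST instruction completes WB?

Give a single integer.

I0 mul r5 <- r4,r3: IF@1 ID@2 stall=0 (-) EX@3 MEM@4 WB@5
I1 sub r1 <- r2,r1: IF@2 ID@3 stall=0 (-) EX@4 MEM@5 WB@6
I2 ld r3 <- r5: IF@3 ID@4 stall=1 (RAW on I0.r5 (WB@5)) EX@6 MEM@7 WB@8
I3 ld r2 <- r2: IF@4 ID@6 stall=0 (-) EX@7 MEM@8 WB@9

Answer: 9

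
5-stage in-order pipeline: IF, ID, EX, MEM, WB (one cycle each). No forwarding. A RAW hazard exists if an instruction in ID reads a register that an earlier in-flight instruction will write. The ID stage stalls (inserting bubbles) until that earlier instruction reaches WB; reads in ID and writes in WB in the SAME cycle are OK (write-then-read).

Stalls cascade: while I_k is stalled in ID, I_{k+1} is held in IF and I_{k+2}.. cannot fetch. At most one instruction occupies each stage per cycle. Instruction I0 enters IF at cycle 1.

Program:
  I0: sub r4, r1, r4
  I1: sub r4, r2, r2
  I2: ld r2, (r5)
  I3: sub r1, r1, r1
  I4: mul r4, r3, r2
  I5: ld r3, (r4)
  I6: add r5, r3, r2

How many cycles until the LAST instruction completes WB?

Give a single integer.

I0 sub r4 <- r1,r4: IF@1 ID@2 stall=0 (-) EX@3 MEM@4 WB@5
I1 sub r4 <- r2,r2: IF@2 ID@3 stall=0 (-) EX@4 MEM@5 WB@6
I2 ld r2 <- r5: IF@3 ID@4 stall=0 (-) EX@5 MEM@6 WB@7
I3 sub r1 <- r1,r1: IF@4 ID@5 stall=0 (-) EX@6 MEM@7 WB@8
I4 mul r4 <- r3,r2: IF@5 ID@6 stall=1 (RAW on I2.r2 (WB@7)) EX@8 MEM@9 WB@10
I5 ld r3 <- r4: IF@6 ID@8 stall=2 (RAW on I4.r4 (WB@10)) EX@11 MEM@12 WB@13
I6 add r5 <- r3,r2: IF@8 ID@11 stall=2 (RAW on I5.r3 (WB@13)) EX@14 MEM@15 WB@16

Answer: 16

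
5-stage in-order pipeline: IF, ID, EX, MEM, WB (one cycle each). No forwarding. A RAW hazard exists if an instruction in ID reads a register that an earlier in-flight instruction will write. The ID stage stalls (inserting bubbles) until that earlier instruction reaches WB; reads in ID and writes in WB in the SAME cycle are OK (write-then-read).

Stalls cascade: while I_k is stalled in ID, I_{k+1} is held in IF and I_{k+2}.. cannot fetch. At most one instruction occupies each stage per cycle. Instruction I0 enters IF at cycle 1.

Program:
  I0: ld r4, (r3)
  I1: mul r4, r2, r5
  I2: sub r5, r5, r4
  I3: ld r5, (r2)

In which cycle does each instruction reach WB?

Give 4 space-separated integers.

Answer: 5 6 9 10

Derivation:
I0 ld r4 <- r3: IF@1 ID@2 stall=0 (-) EX@3 MEM@4 WB@5
I1 mul r4 <- r2,r5: IF@2 ID@3 stall=0 (-) EX@4 MEM@5 WB@6
I2 sub r5 <- r5,r4: IF@3 ID@4 stall=2 (RAW on I1.r4 (WB@6)) EX@7 MEM@8 WB@9
I3 ld r5 <- r2: IF@4 ID@7 stall=0 (-) EX@8 MEM@9 WB@10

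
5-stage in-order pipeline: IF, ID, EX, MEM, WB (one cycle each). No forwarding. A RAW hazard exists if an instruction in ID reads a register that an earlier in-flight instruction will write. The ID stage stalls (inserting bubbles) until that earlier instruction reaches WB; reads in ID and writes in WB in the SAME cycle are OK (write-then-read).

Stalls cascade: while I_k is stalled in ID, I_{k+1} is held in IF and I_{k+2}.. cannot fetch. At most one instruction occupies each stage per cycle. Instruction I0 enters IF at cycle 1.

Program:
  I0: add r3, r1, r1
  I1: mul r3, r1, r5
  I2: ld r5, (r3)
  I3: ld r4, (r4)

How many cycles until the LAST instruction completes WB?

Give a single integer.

Answer: 10

Derivation:
I0 add r3 <- r1,r1: IF@1 ID@2 stall=0 (-) EX@3 MEM@4 WB@5
I1 mul r3 <- r1,r5: IF@2 ID@3 stall=0 (-) EX@4 MEM@5 WB@6
I2 ld r5 <- r3: IF@3 ID@4 stall=2 (RAW on I1.r3 (WB@6)) EX@7 MEM@8 WB@9
I3 ld r4 <- r4: IF@4 ID@7 stall=0 (-) EX@8 MEM@9 WB@10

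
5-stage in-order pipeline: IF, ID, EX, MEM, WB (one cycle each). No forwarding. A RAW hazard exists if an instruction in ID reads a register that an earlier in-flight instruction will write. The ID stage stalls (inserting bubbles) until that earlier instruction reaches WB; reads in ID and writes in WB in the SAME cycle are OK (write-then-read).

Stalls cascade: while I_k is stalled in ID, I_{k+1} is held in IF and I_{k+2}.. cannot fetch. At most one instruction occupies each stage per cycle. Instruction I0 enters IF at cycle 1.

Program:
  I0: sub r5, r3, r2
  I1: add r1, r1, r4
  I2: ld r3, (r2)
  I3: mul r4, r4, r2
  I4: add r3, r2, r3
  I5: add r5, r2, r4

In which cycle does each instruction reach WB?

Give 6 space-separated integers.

Answer: 5 6 7 8 10 11

Derivation:
I0 sub r5 <- r3,r2: IF@1 ID@2 stall=0 (-) EX@3 MEM@4 WB@5
I1 add r1 <- r1,r4: IF@2 ID@3 stall=0 (-) EX@4 MEM@5 WB@6
I2 ld r3 <- r2: IF@3 ID@4 stall=0 (-) EX@5 MEM@6 WB@7
I3 mul r4 <- r4,r2: IF@4 ID@5 stall=0 (-) EX@6 MEM@7 WB@8
I4 add r3 <- r2,r3: IF@5 ID@6 stall=1 (RAW on I2.r3 (WB@7)) EX@8 MEM@9 WB@10
I5 add r5 <- r2,r4: IF@6 ID@8 stall=0 (-) EX@9 MEM@10 WB@11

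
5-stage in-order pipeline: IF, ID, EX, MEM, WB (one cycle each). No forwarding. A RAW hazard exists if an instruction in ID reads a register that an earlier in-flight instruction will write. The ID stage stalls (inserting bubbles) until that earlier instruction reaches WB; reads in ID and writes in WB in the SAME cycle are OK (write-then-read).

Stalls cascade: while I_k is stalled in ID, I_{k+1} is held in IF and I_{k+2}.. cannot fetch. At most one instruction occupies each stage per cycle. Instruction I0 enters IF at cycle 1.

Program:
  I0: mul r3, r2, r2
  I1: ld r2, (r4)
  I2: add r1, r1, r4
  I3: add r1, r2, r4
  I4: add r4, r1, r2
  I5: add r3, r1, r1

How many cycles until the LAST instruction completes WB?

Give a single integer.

Answer: 13

Derivation:
I0 mul r3 <- r2,r2: IF@1 ID@2 stall=0 (-) EX@3 MEM@4 WB@5
I1 ld r2 <- r4: IF@2 ID@3 stall=0 (-) EX@4 MEM@5 WB@6
I2 add r1 <- r1,r4: IF@3 ID@4 stall=0 (-) EX@5 MEM@6 WB@7
I3 add r1 <- r2,r4: IF@4 ID@5 stall=1 (RAW on I1.r2 (WB@6)) EX@7 MEM@8 WB@9
I4 add r4 <- r1,r2: IF@5 ID@7 stall=2 (RAW on I3.r1 (WB@9)) EX@10 MEM@11 WB@12
I5 add r3 <- r1,r1: IF@7 ID@10 stall=0 (-) EX@11 MEM@12 WB@13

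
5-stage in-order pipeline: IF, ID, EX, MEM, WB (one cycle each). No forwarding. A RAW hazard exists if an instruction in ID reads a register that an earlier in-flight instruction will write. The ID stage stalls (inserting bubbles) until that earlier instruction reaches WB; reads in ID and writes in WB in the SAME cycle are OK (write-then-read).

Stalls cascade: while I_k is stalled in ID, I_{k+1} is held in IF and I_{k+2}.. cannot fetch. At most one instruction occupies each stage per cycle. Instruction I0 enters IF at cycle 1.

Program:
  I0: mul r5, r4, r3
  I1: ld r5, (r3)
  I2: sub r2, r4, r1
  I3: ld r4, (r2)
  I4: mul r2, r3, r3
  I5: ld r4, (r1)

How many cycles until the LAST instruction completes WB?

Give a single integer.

I0 mul r5 <- r4,r3: IF@1 ID@2 stall=0 (-) EX@3 MEM@4 WB@5
I1 ld r5 <- r3: IF@2 ID@3 stall=0 (-) EX@4 MEM@5 WB@6
I2 sub r2 <- r4,r1: IF@3 ID@4 stall=0 (-) EX@5 MEM@6 WB@7
I3 ld r4 <- r2: IF@4 ID@5 stall=2 (RAW on I2.r2 (WB@7)) EX@8 MEM@9 WB@10
I4 mul r2 <- r3,r3: IF@5 ID@8 stall=0 (-) EX@9 MEM@10 WB@11
I5 ld r4 <- r1: IF@8 ID@9 stall=0 (-) EX@10 MEM@11 WB@12

Answer: 12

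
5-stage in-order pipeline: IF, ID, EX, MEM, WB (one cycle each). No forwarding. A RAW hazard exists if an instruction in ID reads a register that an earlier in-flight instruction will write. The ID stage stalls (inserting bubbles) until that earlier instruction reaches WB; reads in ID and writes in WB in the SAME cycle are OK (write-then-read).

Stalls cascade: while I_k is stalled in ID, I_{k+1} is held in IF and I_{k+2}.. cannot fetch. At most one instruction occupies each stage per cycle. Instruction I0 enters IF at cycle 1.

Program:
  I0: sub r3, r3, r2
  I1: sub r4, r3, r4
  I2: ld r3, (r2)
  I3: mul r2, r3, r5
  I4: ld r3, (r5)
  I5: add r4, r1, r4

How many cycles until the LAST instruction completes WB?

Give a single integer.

I0 sub r3 <- r3,r2: IF@1 ID@2 stall=0 (-) EX@3 MEM@4 WB@5
I1 sub r4 <- r3,r4: IF@2 ID@3 stall=2 (RAW on I0.r3 (WB@5)) EX@6 MEM@7 WB@8
I2 ld r3 <- r2: IF@3 ID@6 stall=0 (-) EX@7 MEM@8 WB@9
I3 mul r2 <- r3,r5: IF@6 ID@7 stall=2 (RAW on I2.r3 (WB@9)) EX@10 MEM@11 WB@12
I4 ld r3 <- r5: IF@7 ID@10 stall=0 (-) EX@11 MEM@12 WB@13
I5 add r4 <- r1,r4: IF@10 ID@11 stall=0 (-) EX@12 MEM@13 WB@14

Answer: 14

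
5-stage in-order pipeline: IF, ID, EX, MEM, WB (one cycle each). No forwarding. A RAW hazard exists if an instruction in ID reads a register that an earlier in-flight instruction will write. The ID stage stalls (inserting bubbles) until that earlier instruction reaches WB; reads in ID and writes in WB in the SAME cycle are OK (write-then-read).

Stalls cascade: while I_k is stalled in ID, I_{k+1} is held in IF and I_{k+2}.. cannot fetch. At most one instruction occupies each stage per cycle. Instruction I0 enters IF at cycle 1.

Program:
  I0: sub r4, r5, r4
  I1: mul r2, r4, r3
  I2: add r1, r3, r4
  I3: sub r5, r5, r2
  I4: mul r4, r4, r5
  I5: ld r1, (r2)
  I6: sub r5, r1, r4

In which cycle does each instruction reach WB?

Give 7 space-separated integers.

Answer: 5 8 9 11 14 15 18

Derivation:
I0 sub r4 <- r5,r4: IF@1 ID@2 stall=0 (-) EX@3 MEM@4 WB@5
I1 mul r2 <- r4,r3: IF@2 ID@3 stall=2 (RAW on I0.r4 (WB@5)) EX@6 MEM@7 WB@8
I2 add r1 <- r3,r4: IF@3 ID@6 stall=0 (-) EX@7 MEM@8 WB@9
I3 sub r5 <- r5,r2: IF@6 ID@7 stall=1 (RAW on I1.r2 (WB@8)) EX@9 MEM@10 WB@11
I4 mul r4 <- r4,r5: IF@7 ID@9 stall=2 (RAW on I3.r5 (WB@11)) EX@12 MEM@13 WB@14
I5 ld r1 <- r2: IF@9 ID@12 stall=0 (-) EX@13 MEM@14 WB@15
I6 sub r5 <- r1,r4: IF@12 ID@13 stall=2 (RAW on I5.r1 (WB@15)) EX@16 MEM@17 WB@18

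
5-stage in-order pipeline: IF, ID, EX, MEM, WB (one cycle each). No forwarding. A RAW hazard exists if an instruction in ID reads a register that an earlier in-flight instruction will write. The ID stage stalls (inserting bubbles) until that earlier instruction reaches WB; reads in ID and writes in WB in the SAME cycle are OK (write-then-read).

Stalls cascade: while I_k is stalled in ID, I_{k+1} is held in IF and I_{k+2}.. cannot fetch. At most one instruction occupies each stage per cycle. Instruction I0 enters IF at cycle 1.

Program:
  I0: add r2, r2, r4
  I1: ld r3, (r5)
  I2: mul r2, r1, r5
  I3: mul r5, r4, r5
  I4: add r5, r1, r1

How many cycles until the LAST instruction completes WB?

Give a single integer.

Answer: 9

Derivation:
I0 add r2 <- r2,r4: IF@1 ID@2 stall=0 (-) EX@3 MEM@4 WB@5
I1 ld r3 <- r5: IF@2 ID@3 stall=0 (-) EX@4 MEM@5 WB@6
I2 mul r2 <- r1,r5: IF@3 ID@4 stall=0 (-) EX@5 MEM@6 WB@7
I3 mul r5 <- r4,r5: IF@4 ID@5 stall=0 (-) EX@6 MEM@7 WB@8
I4 add r5 <- r1,r1: IF@5 ID@6 stall=0 (-) EX@7 MEM@8 WB@9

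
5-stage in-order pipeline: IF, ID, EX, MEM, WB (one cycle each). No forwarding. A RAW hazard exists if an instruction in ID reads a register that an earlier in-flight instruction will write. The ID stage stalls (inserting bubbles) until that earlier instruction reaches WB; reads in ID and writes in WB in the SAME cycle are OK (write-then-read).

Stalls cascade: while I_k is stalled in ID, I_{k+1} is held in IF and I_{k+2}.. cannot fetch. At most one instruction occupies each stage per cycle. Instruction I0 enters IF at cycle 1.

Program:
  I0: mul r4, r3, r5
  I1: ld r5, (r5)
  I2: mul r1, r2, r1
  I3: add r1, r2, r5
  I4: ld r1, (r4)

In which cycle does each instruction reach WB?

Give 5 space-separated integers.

Answer: 5 6 7 9 10

Derivation:
I0 mul r4 <- r3,r5: IF@1 ID@2 stall=0 (-) EX@3 MEM@4 WB@5
I1 ld r5 <- r5: IF@2 ID@3 stall=0 (-) EX@4 MEM@5 WB@6
I2 mul r1 <- r2,r1: IF@3 ID@4 stall=0 (-) EX@5 MEM@6 WB@7
I3 add r1 <- r2,r5: IF@4 ID@5 stall=1 (RAW on I1.r5 (WB@6)) EX@7 MEM@8 WB@9
I4 ld r1 <- r4: IF@5 ID@7 stall=0 (-) EX@8 MEM@9 WB@10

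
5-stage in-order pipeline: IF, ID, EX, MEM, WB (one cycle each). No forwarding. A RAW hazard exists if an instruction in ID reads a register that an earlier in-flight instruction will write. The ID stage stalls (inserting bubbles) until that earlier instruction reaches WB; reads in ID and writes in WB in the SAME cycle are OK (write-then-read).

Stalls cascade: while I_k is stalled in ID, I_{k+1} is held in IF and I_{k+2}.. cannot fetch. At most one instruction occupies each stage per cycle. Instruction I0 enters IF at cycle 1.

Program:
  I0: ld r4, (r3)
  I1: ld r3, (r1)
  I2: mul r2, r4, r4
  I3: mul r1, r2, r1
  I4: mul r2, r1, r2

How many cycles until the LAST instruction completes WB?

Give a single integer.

I0 ld r4 <- r3: IF@1 ID@2 stall=0 (-) EX@3 MEM@4 WB@5
I1 ld r3 <- r1: IF@2 ID@3 stall=0 (-) EX@4 MEM@5 WB@6
I2 mul r2 <- r4,r4: IF@3 ID@4 stall=1 (RAW on I0.r4 (WB@5)) EX@6 MEM@7 WB@8
I3 mul r1 <- r2,r1: IF@4 ID@6 stall=2 (RAW on I2.r2 (WB@8)) EX@9 MEM@10 WB@11
I4 mul r2 <- r1,r2: IF@6 ID@9 stall=2 (RAW on I3.r1 (WB@11)) EX@12 MEM@13 WB@14

Answer: 14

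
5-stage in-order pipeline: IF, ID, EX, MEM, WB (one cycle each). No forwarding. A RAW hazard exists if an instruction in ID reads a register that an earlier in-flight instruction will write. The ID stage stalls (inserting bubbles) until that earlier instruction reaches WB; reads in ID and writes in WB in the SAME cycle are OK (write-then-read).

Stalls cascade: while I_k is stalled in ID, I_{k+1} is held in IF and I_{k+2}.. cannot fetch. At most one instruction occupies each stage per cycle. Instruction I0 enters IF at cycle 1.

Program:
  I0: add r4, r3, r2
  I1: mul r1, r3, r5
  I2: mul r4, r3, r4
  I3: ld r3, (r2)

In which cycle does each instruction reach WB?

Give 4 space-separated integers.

Answer: 5 6 8 9

Derivation:
I0 add r4 <- r3,r2: IF@1 ID@2 stall=0 (-) EX@3 MEM@4 WB@5
I1 mul r1 <- r3,r5: IF@2 ID@3 stall=0 (-) EX@4 MEM@5 WB@6
I2 mul r4 <- r3,r4: IF@3 ID@4 stall=1 (RAW on I0.r4 (WB@5)) EX@6 MEM@7 WB@8
I3 ld r3 <- r2: IF@4 ID@6 stall=0 (-) EX@7 MEM@8 WB@9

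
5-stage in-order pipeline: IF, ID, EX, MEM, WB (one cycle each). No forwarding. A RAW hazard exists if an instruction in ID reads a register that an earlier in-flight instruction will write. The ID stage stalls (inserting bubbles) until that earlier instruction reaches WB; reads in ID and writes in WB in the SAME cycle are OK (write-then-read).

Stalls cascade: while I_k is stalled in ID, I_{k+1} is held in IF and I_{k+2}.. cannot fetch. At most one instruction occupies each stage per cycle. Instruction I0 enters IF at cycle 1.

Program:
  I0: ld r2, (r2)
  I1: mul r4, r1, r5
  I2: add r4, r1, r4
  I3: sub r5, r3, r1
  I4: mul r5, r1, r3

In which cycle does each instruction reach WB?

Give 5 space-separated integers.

I0 ld r2 <- r2: IF@1 ID@2 stall=0 (-) EX@3 MEM@4 WB@5
I1 mul r4 <- r1,r5: IF@2 ID@3 stall=0 (-) EX@4 MEM@5 WB@6
I2 add r4 <- r1,r4: IF@3 ID@4 stall=2 (RAW on I1.r4 (WB@6)) EX@7 MEM@8 WB@9
I3 sub r5 <- r3,r1: IF@4 ID@7 stall=0 (-) EX@8 MEM@9 WB@10
I4 mul r5 <- r1,r3: IF@7 ID@8 stall=0 (-) EX@9 MEM@10 WB@11

Answer: 5 6 9 10 11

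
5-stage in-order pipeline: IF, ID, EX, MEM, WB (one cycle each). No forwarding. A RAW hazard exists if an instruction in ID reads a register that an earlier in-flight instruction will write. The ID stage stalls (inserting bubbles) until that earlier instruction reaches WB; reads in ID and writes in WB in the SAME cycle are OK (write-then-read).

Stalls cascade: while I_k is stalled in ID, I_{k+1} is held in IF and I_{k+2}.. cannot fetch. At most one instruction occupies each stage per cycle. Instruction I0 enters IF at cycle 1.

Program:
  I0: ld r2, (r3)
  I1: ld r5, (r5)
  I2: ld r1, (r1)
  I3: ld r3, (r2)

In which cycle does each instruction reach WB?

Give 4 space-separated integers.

Answer: 5 6 7 8

Derivation:
I0 ld r2 <- r3: IF@1 ID@2 stall=0 (-) EX@3 MEM@4 WB@5
I1 ld r5 <- r5: IF@2 ID@3 stall=0 (-) EX@4 MEM@5 WB@6
I2 ld r1 <- r1: IF@3 ID@4 stall=0 (-) EX@5 MEM@6 WB@7
I3 ld r3 <- r2: IF@4 ID@5 stall=0 (-) EX@6 MEM@7 WB@8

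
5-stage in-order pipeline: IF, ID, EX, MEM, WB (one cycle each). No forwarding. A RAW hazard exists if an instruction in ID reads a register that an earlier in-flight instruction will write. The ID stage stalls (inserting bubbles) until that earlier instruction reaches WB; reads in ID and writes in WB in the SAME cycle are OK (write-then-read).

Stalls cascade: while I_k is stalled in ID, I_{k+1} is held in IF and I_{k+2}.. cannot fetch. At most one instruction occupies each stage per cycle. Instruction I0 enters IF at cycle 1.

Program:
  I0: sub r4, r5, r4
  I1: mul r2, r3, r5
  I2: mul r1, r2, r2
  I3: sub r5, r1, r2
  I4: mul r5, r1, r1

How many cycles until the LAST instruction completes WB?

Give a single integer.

Answer: 13

Derivation:
I0 sub r4 <- r5,r4: IF@1 ID@2 stall=0 (-) EX@3 MEM@4 WB@5
I1 mul r2 <- r3,r5: IF@2 ID@3 stall=0 (-) EX@4 MEM@5 WB@6
I2 mul r1 <- r2,r2: IF@3 ID@4 stall=2 (RAW on I1.r2 (WB@6)) EX@7 MEM@8 WB@9
I3 sub r5 <- r1,r2: IF@4 ID@7 stall=2 (RAW on I2.r1 (WB@9)) EX@10 MEM@11 WB@12
I4 mul r5 <- r1,r1: IF@7 ID@10 stall=0 (-) EX@11 MEM@12 WB@13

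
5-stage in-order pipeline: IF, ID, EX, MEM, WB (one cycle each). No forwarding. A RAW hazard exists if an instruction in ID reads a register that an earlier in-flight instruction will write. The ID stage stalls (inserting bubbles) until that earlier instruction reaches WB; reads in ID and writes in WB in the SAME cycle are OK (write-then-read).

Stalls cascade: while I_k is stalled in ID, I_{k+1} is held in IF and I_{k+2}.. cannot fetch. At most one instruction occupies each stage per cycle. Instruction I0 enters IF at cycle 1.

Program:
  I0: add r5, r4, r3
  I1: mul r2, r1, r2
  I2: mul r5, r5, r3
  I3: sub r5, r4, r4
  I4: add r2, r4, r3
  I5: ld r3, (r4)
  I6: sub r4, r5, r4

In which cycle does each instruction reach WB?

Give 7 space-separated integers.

I0 add r5 <- r4,r3: IF@1 ID@2 stall=0 (-) EX@3 MEM@4 WB@5
I1 mul r2 <- r1,r2: IF@2 ID@3 stall=0 (-) EX@4 MEM@5 WB@6
I2 mul r5 <- r5,r3: IF@3 ID@4 stall=1 (RAW on I0.r5 (WB@5)) EX@6 MEM@7 WB@8
I3 sub r5 <- r4,r4: IF@4 ID@6 stall=0 (-) EX@7 MEM@8 WB@9
I4 add r2 <- r4,r3: IF@6 ID@7 stall=0 (-) EX@8 MEM@9 WB@10
I5 ld r3 <- r4: IF@7 ID@8 stall=0 (-) EX@9 MEM@10 WB@11
I6 sub r4 <- r5,r4: IF@8 ID@9 stall=0 (-) EX@10 MEM@11 WB@12

Answer: 5 6 8 9 10 11 12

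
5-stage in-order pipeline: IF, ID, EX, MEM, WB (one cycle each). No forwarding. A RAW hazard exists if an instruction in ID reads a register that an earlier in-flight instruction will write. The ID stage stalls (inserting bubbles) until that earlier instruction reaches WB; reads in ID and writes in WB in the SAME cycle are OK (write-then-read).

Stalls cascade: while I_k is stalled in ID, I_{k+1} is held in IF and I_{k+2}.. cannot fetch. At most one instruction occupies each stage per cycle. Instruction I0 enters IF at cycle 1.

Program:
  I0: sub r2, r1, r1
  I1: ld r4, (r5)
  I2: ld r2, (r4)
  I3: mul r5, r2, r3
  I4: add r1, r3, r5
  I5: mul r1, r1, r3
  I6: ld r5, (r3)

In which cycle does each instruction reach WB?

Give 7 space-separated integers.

I0 sub r2 <- r1,r1: IF@1 ID@2 stall=0 (-) EX@3 MEM@4 WB@5
I1 ld r4 <- r5: IF@2 ID@3 stall=0 (-) EX@4 MEM@5 WB@6
I2 ld r2 <- r4: IF@3 ID@4 stall=2 (RAW on I1.r4 (WB@6)) EX@7 MEM@8 WB@9
I3 mul r5 <- r2,r3: IF@4 ID@7 stall=2 (RAW on I2.r2 (WB@9)) EX@10 MEM@11 WB@12
I4 add r1 <- r3,r5: IF@7 ID@10 stall=2 (RAW on I3.r5 (WB@12)) EX@13 MEM@14 WB@15
I5 mul r1 <- r1,r3: IF@10 ID@13 stall=2 (RAW on I4.r1 (WB@15)) EX@16 MEM@17 WB@18
I6 ld r5 <- r3: IF@13 ID@16 stall=0 (-) EX@17 MEM@18 WB@19

Answer: 5 6 9 12 15 18 19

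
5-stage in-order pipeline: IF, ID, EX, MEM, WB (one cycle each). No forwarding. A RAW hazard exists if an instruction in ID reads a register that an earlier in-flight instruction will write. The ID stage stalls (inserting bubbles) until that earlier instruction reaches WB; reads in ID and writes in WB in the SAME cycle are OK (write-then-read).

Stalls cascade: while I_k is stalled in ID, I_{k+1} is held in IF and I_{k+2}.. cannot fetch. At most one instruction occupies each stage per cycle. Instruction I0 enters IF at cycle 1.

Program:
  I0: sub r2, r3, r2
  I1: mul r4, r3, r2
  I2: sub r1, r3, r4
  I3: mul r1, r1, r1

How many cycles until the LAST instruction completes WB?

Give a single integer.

Answer: 14

Derivation:
I0 sub r2 <- r3,r2: IF@1 ID@2 stall=0 (-) EX@3 MEM@4 WB@5
I1 mul r4 <- r3,r2: IF@2 ID@3 stall=2 (RAW on I0.r2 (WB@5)) EX@6 MEM@7 WB@8
I2 sub r1 <- r3,r4: IF@3 ID@6 stall=2 (RAW on I1.r4 (WB@8)) EX@9 MEM@10 WB@11
I3 mul r1 <- r1,r1: IF@6 ID@9 stall=2 (RAW on I2.r1 (WB@11)) EX@12 MEM@13 WB@14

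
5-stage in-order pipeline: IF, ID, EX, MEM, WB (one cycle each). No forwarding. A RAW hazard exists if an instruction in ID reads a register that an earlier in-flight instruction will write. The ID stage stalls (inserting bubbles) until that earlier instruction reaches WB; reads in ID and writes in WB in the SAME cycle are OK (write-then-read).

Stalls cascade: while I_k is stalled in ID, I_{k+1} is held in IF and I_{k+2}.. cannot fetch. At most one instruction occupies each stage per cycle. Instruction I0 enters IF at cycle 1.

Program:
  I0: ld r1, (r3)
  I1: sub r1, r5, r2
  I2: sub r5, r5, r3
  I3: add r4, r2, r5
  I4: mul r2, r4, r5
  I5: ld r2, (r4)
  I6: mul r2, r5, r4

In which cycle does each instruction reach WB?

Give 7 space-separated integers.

I0 ld r1 <- r3: IF@1 ID@2 stall=0 (-) EX@3 MEM@4 WB@5
I1 sub r1 <- r5,r2: IF@2 ID@3 stall=0 (-) EX@4 MEM@5 WB@6
I2 sub r5 <- r5,r3: IF@3 ID@4 stall=0 (-) EX@5 MEM@6 WB@7
I3 add r4 <- r2,r5: IF@4 ID@5 stall=2 (RAW on I2.r5 (WB@7)) EX@8 MEM@9 WB@10
I4 mul r2 <- r4,r5: IF@5 ID@8 stall=2 (RAW on I3.r4 (WB@10)) EX@11 MEM@12 WB@13
I5 ld r2 <- r4: IF@8 ID@11 stall=0 (-) EX@12 MEM@13 WB@14
I6 mul r2 <- r5,r4: IF@11 ID@12 stall=0 (-) EX@13 MEM@14 WB@15

Answer: 5 6 7 10 13 14 15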